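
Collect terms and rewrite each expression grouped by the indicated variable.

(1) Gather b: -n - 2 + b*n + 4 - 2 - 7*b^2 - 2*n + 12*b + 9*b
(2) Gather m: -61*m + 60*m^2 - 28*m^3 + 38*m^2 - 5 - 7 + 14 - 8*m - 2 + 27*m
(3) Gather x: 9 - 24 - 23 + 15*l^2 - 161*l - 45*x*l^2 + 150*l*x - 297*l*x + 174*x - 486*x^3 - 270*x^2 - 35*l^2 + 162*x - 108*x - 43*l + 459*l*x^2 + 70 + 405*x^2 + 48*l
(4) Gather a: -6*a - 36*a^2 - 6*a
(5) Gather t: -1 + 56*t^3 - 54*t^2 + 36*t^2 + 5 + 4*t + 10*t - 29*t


(1) = -7*b^2 + b*(n + 21) - 3*n
(2) = -28*m^3 + 98*m^2 - 42*m
(3) = -20*l^2 - 156*l - 486*x^3 + x^2*(459*l + 135) + x*(-45*l^2 - 147*l + 228) + 32
(4) = -36*a^2 - 12*a
(5) = 56*t^3 - 18*t^2 - 15*t + 4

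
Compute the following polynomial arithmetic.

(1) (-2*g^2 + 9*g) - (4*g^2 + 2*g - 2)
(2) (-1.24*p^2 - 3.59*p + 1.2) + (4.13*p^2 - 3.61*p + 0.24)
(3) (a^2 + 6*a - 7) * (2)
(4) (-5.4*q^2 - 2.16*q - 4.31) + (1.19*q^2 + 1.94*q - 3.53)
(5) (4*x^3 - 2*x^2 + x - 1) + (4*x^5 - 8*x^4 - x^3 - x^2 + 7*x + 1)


(1) = -6*g^2 + 7*g + 2
(2) = 2.89*p^2 - 7.2*p + 1.44
(3) = 2*a^2 + 12*a - 14
(4) = -4.21*q^2 - 0.22*q - 7.84
(5) = 4*x^5 - 8*x^4 + 3*x^3 - 3*x^2 + 8*x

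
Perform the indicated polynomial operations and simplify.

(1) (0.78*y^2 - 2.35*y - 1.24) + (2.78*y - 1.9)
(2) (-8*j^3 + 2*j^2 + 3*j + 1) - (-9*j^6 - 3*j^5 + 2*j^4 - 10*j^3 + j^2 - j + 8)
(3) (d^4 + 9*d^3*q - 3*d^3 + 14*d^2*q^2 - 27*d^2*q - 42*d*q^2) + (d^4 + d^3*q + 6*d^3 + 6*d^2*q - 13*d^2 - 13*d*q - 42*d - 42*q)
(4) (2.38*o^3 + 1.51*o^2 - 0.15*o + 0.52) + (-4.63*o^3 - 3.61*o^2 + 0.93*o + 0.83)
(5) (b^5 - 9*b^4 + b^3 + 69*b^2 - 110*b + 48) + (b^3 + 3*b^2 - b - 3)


(1) = 0.78*y^2 + 0.43*y - 3.14
(2) = 9*j^6 + 3*j^5 - 2*j^4 + 2*j^3 + j^2 + 4*j - 7
(3) = 2*d^4 + 10*d^3*q + 3*d^3 + 14*d^2*q^2 - 21*d^2*q - 13*d^2 - 42*d*q^2 - 13*d*q - 42*d - 42*q
(4) = -2.25*o^3 - 2.1*o^2 + 0.78*o + 1.35
(5) = b^5 - 9*b^4 + 2*b^3 + 72*b^2 - 111*b + 45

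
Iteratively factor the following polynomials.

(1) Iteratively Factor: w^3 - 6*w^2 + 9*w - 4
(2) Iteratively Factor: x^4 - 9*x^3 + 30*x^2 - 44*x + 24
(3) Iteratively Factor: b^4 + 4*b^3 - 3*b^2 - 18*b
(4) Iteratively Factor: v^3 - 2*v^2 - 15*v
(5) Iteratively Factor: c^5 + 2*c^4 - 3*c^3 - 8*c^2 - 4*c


(1) = (w - 1)*(w^2 - 5*w + 4) = (w - 1)^2*(w - 4)
(2) = (x - 3)*(x^3 - 6*x^2 + 12*x - 8) = (x - 3)*(x - 2)*(x^2 - 4*x + 4) = (x - 3)*(x - 2)^2*(x - 2)
(3) = (b - 2)*(b^3 + 6*b^2 + 9*b) = (b - 2)*(b + 3)*(b^2 + 3*b) = b*(b - 2)*(b + 3)*(b + 3)
(4) = (v)*(v^2 - 2*v - 15) = v*(v - 5)*(v + 3)
(5) = (c - 2)*(c^4 + 4*c^3 + 5*c^2 + 2*c) = (c - 2)*(c + 1)*(c^3 + 3*c^2 + 2*c) = (c - 2)*(c + 1)*(c + 2)*(c^2 + c) = (c - 2)*(c + 1)^2*(c + 2)*(c)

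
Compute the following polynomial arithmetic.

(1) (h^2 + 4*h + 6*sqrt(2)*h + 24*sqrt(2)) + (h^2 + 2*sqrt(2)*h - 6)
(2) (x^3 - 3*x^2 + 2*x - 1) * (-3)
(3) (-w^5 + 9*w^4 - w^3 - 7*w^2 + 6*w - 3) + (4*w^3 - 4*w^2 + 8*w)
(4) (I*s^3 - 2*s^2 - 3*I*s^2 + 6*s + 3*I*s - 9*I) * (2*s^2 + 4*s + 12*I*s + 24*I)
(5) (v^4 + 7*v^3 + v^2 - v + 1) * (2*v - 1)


(1) = 2*h^2 + 4*h + 8*sqrt(2)*h - 6 + 24*sqrt(2)
(2) = -3*x^3 + 9*x^2 - 6*x + 3
(3) = -w^5 + 9*w^4 + 3*w^3 - 11*w^2 + 14*w - 3
(4) = 2*I*s^5 - 16*s^4 - 2*I*s^4 + 16*s^3 - 30*I*s^3 + 60*s^2 + 18*I*s^2 + 36*s + 108*I*s + 216
(5) = 2*v^5 + 13*v^4 - 5*v^3 - 3*v^2 + 3*v - 1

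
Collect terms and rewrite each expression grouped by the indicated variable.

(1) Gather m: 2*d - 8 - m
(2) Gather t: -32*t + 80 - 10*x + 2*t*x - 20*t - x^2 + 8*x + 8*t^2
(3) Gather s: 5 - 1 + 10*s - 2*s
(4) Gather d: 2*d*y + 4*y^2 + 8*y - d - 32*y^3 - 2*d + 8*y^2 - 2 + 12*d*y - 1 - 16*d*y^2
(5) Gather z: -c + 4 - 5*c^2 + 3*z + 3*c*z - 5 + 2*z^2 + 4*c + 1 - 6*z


(1) = 2*d - m - 8
(2) = 8*t^2 + t*(2*x - 52) - x^2 - 2*x + 80
(3) = 8*s + 4
(4) = d*(-16*y^2 + 14*y - 3) - 32*y^3 + 12*y^2 + 8*y - 3
(5) = -5*c^2 + 3*c + 2*z^2 + z*(3*c - 3)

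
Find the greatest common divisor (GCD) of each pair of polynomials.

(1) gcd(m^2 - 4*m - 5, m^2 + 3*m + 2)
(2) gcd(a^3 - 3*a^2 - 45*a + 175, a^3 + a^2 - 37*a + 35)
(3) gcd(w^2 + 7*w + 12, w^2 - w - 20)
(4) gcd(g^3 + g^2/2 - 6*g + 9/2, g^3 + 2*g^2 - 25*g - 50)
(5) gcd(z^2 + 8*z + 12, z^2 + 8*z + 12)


(1) = gcd((m - 5)*(m + 1), (m + 1)*(m + 2)) = m + 1
(2) = gcd((a - 5)^2*(a + 7), (a - 5)*(a - 1)*(a + 7)) = a^2 + 2*a - 35
(3) = gcd((w + 3)*(w + 4), (w - 5)*(w + 4)) = w + 4
(4) = gcd((g - 3/2)*(g - 1)*(g + 3), (g - 5)*(g + 2)*(g + 5)) = 1
(5) = z^2 + 8*z + 12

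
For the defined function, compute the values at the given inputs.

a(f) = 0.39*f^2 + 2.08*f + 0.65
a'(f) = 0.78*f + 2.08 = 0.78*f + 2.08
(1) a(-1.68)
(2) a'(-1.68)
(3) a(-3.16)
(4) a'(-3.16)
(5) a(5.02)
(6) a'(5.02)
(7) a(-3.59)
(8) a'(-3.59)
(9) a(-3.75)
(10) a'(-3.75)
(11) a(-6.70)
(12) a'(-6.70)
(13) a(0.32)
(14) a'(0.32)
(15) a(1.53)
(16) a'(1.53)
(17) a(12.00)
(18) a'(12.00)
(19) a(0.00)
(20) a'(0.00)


(1) = -1.74
(2) = 0.77
(3) = -2.03
(4) = -0.38
(5) = 20.92
(6) = 6.00
(7) = -1.79
(8) = -0.72
(9) = -1.67
(10) = -0.85
(11) = 4.22
(12) = -3.15
(13) = 1.36
(14) = 2.33
(15) = 4.75
(16) = 3.27
(17) = 81.77
(18) = 11.44
(19) = 0.65
(20) = 2.08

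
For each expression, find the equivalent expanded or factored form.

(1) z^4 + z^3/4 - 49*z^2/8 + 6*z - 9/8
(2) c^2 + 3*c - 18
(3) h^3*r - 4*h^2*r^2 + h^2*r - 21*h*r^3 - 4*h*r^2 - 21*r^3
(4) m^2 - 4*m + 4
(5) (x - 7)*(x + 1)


(1) = (z - 3/2)*(z - 1)*(z - 1/4)*(z + 3)
(2) = (c - 3)*(c + 6)
(3) = (h - 7*r)*(h + 3*r)*(h*r + r)
(4) = (m - 2)^2
(5) = x^2 - 6*x - 7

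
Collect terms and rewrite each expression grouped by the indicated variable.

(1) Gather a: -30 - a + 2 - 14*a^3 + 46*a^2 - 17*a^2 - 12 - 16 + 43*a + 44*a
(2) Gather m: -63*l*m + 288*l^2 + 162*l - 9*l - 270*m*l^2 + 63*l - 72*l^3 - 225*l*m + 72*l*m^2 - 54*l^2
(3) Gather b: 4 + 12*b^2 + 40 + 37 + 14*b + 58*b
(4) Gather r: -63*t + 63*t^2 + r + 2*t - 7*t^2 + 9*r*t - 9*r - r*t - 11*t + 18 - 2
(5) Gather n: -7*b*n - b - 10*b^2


(1) = -14*a^3 + 29*a^2 + 86*a - 56
(2) = -72*l^3 + 234*l^2 + 72*l*m^2 + 216*l + m*(-270*l^2 - 288*l)
(3) = 12*b^2 + 72*b + 81
(4) = r*(8*t - 8) + 56*t^2 - 72*t + 16
(5) = -10*b^2 - 7*b*n - b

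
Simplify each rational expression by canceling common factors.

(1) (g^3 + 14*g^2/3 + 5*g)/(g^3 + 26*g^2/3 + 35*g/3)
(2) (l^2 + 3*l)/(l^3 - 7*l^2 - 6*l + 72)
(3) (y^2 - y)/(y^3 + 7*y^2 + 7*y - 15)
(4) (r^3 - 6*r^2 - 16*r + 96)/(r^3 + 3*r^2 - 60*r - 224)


(1) = (g + 3)/(g + 7)
(2) = l/(l^2 - 10*l + 24)
(3) = y/(y^2 + 8*y + 15)
(4) = (r^2 - 10*r + 24)/(r^2 - r - 56)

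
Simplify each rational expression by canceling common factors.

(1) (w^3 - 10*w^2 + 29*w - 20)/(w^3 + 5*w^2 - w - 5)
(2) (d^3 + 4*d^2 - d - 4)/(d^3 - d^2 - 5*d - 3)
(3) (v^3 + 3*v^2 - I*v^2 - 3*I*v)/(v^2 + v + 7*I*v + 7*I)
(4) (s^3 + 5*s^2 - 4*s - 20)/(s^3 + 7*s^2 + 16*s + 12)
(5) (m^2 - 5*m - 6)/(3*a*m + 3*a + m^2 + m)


(1) = (w^2 - 9*w + 20)/(w^2 + 6*w + 5)
(2) = (d^2 + 3*d - 4)/(d^2 - 2*d - 3)
(3) = (v^3 + v^2*(3 - I) - 3*I*v)/(v^2 + v*(1 + 7*I) + 7*I)
(4) = (s^2 + 3*s - 10)/(s^2 + 5*s + 6)
(5) = (m - 6)/(3*a + m)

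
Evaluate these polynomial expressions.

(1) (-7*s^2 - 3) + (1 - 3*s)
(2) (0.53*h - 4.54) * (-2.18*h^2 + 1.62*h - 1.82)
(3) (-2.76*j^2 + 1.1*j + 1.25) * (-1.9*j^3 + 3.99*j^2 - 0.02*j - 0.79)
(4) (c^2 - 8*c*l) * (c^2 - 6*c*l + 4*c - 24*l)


(1) = -7*s^2 - 3*s - 2
(2) = -1.1554*h^3 + 10.7558*h^2 - 8.3194*h + 8.2628
(3) = 5.244*j^5 - 13.1024*j^4 + 2.0692*j^3 + 7.1459*j^2 - 0.894*j - 0.9875
(4) = c^4 - 14*c^3*l + 4*c^3 + 48*c^2*l^2 - 56*c^2*l + 192*c*l^2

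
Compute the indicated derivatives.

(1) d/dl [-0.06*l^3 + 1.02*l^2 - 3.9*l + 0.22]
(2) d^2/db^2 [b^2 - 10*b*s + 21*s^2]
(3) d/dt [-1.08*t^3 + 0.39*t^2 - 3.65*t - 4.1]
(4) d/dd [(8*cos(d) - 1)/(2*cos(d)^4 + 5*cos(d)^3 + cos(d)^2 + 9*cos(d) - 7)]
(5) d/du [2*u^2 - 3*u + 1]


(1) = -0.18*l^2 + 2.04*l - 3.9
(2) = 2
(3) = -3.24*t^2 + 0.78*t - 3.65
(4) = (12*(1 - cos(2*d))^2 + 52*cos(d) + 89*cos(2*d)/2 + 18*cos(3*d) + 87/2)*sin(d)/(2*cos(d)^4 + 5*cos(d)^3 + cos(d)^2 + 9*cos(d) - 7)^2
(5) = 4*u - 3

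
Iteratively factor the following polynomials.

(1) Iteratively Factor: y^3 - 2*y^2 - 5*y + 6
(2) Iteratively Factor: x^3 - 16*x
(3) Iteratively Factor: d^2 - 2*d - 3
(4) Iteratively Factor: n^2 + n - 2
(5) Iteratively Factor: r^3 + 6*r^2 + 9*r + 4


(1) = (y - 1)*(y^2 - y - 6) = (y - 3)*(y - 1)*(y + 2)
(2) = (x + 4)*(x^2 - 4*x) = x*(x + 4)*(x - 4)
(3) = (d + 1)*(d - 3)
(4) = (n - 1)*(n + 2)
(5) = (r + 1)*(r^2 + 5*r + 4) = (r + 1)^2*(r + 4)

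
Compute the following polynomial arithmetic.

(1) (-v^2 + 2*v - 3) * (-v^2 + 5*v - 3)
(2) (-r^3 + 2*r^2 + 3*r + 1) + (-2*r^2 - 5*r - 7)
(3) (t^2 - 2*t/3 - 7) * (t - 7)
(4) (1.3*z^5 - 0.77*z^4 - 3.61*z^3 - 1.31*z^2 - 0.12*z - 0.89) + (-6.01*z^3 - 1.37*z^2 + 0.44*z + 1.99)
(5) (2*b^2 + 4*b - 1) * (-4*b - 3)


(1) = v^4 - 7*v^3 + 16*v^2 - 21*v + 9
(2) = -r^3 - 2*r - 6
(3) = t^3 - 23*t^2/3 - 7*t/3 + 49
(4) = 1.3*z^5 - 0.77*z^4 - 9.62*z^3 - 2.68*z^2 + 0.32*z + 1.1
(5) = -8*b^3 - 22*b^2 - 8*b + 3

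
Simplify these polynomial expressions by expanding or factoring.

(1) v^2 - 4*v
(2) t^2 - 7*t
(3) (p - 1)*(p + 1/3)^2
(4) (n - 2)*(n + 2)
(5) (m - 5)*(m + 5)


(1) = v*(v - 4)
(2) = t*(t - 7)
(3) = p^3 - p^2/3 - 5*p/9 - 1/9
(4) = n^2 - 4
(5) = m^2 - 25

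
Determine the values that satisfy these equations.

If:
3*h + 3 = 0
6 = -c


Then:
c = -6
h = -1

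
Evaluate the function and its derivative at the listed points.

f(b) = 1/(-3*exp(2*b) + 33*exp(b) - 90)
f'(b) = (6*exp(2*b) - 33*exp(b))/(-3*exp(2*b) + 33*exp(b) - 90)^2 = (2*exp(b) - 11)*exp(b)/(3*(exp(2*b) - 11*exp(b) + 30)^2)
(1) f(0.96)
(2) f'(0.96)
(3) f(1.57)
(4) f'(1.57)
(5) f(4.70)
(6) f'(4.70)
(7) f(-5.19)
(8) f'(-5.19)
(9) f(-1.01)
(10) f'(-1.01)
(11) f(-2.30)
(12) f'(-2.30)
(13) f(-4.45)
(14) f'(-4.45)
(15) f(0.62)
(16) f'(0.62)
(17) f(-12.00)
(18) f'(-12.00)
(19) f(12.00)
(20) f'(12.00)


(1) = -0.04
(2) = -0.08
(3) = -1.44
(4) = -41.73
(5) = -0.00
(6) = 0.00
(7) = -0.01
(8) = -0.00
(9) = -0.01
(10) = -0.00
(11) = -0.01
(12) = -0.00
(13) = -0.01
(14) = -0.00
(15) = -0.03
(16) = -0.03
(17) = -0.01
(18) = -0.00
(19) = -0.00
(20) = 0.00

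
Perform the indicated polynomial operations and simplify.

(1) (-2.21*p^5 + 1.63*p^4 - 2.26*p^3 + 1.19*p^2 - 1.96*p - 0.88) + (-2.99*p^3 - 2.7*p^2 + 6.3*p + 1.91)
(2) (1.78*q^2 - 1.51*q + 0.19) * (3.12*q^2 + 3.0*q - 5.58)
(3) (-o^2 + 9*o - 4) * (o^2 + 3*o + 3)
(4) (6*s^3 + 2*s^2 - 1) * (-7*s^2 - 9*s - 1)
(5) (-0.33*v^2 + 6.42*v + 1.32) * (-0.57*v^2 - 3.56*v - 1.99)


(1) = -2.21*p^5 + 1.63*p^4 - 5.25*p^3 - 1.51*p^2 + 4.34*p + 1.03
(2) = 5.5536*q^4 + 0.6288*q^3 - 13.8696*q^2 + 8.9958*q - 1.0602
(3) = -o^4 + 6*o^3 + 20*o^2 + 15*o - 12
(4) = -42*s^5 - 68*s^4 - 24*s^3 + 5*s^2 + 9*s + 1
(5) = 0.1881*v^4 - 2.4846*v^3 - 22.9509*v^2 - 17.475*v - 2.6268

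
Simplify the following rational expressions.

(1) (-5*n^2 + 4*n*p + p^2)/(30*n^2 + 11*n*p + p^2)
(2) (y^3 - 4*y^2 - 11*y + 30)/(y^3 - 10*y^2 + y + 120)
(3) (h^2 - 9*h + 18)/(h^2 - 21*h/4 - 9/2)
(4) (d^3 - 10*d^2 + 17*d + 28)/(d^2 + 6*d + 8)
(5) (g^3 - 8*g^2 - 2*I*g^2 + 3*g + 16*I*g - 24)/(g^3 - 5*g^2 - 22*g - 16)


(1) = (-n + p)/(6*n + p)
(2) = (y - 2)/(y - 8)
(3) = (4*h - 12)/(4*h + 3)
(4) = (d^3 - 10*d^2 + 17*d + 28)/(d^2 + 6*d + 8)
(5) = (g^2 - 2*I*g + 3)/(g^2 + 3*g + 2)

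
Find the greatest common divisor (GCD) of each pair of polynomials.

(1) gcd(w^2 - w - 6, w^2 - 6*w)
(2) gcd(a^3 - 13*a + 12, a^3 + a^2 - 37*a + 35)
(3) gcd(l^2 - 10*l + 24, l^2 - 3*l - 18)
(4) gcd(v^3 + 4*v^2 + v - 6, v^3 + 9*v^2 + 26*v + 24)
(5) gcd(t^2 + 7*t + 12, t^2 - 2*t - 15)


(1) = 1
(2) = gcd((a - 3)*(a - 1)*(a + 4), (a - 5)*(a - 1)*(a + 7)) = a - 1
(3) = l - 6
(4) = v^2 + 5*v + 6
(5) = gcd((t + 3)*(t + 4), (t - 5)*(t + 3)) = t + 3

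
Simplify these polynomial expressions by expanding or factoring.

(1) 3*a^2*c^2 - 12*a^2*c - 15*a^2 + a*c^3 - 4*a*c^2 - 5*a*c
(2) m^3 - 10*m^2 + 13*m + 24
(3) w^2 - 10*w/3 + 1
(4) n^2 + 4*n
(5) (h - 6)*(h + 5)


(1) = (3*a + c)*(c - 5)*(a*c + a)
(2) = (m - 8)*(m - 3)*(m + 1)
(3) = (w - 3)*(w - 1/3)
(4) = n*(n + 4)
(5) = h^2 - h - 30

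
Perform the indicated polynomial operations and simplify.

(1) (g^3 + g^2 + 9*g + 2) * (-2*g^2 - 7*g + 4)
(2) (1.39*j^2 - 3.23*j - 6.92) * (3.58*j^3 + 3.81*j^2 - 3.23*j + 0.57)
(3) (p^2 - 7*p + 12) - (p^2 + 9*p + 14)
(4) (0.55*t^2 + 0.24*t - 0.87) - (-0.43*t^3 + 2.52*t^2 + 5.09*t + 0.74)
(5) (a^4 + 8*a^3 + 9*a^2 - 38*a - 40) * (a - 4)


(1) = -2*g^5 - 9*g^4 - 21*g^3 - 63*g^2 + 22*g + 8
(2) = 4.9762*j^5 - 6.2675*j^4 - 41.5696*j^3 - 15.14*j^2 + 20.5105*j - 3.9444
(3) = -16*p - 2
(4) = 0.43*t^3 - 1.97*t^2 - 4.85*t - 1.61
(5) = a^5 + 4*a^4 - 23*a^3 - 74*a^2 + 112*a + 160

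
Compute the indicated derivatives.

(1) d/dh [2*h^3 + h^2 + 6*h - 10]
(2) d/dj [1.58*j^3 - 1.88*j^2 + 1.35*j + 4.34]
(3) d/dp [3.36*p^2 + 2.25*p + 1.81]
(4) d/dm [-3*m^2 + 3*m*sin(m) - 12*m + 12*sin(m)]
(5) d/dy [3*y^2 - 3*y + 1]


(1) = 6*h^2 + 2*h + 6
(2) = 4.74*j^2 - 3.76*j + 1.35
(3) = 6.72*p + 2.25
(4) = 3*m*cos(m) - 6*m + 3*sin(m) + 12*cos(m) - 12
(5) = 6*y - 3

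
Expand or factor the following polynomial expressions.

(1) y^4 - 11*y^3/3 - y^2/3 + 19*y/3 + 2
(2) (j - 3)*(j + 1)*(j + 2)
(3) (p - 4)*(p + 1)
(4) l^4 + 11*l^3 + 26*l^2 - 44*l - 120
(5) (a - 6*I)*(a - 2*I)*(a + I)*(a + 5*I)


(1) = (y - 3)*(y - 2)*(y + 1/3)*(y + 1)
(2) = j^3 - 7*j - 6
(3) = p^2 - 3*p - 4
(4) = (l - 2)*(l + 2)*(l + 5)*(l + 6)
(5) = a^4 - 2*I*a^3 + 31*a^2 - 32*I*a + 60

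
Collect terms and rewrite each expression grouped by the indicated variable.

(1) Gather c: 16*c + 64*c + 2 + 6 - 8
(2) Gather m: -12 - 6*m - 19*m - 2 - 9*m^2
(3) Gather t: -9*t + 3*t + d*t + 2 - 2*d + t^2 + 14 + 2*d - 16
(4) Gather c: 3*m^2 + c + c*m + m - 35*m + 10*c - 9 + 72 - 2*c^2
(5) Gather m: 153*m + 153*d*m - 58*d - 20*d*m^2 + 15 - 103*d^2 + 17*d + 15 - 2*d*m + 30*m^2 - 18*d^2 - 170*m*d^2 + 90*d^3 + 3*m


(1) = 80*c
(2) = -9*m^2 - 25*m - 14
(3) = t^2 + t*(d - 6)
(4) = -2*c^2 + c*(m + 11) + 3*m^2 - 34*m + 63
(5) = 90*d^3 - 121*d^2 - 41*d + m^2*(30 - 20*d) + m*(-170*d^2 + 151*d + 156) + 30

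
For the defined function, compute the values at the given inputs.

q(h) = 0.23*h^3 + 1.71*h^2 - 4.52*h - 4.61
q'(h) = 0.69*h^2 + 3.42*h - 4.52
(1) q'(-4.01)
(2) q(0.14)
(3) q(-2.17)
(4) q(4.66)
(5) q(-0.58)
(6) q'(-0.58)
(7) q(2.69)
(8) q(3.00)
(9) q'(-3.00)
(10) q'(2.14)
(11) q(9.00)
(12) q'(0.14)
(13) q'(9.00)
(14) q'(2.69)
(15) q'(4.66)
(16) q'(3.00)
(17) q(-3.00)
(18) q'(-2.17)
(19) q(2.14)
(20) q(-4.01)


(1) = -7.14
(2) = -5.21
(3) = 10.90
(4) = 34.74
(5) = -1.46
(6) = -6.27
(7) = 0.08
(8) = 3.43
(9) = -8.57
(10) = 5.96
(11) = 260.89
(12) = -4.03
(13) = 82.15
(14) = 9.67
(15) = 26.40
(16) = 11.95
(17) = 18.13
(18) = -8.69
(19) = -4.20
(20) = 26.18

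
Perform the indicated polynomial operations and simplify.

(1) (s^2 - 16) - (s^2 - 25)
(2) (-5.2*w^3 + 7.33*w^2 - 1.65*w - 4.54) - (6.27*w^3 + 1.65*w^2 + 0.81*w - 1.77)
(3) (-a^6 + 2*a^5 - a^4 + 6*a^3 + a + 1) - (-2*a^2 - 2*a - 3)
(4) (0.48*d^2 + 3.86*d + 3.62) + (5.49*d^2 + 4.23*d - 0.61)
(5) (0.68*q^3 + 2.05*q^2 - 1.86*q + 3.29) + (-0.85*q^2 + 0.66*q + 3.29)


(1) = 9
(2) = -11.47*w^3 + 5.68*w^2 - 2.46*w - 2.77
(3) = -a^6 + 2*a^5 - a^4 + 6*a^3 + 2*a^2 + 3*a + 4
(4) = 5.97*d^2 + 8.09*d + 3.01
(5) = 0.68*q^3 + 1.2*q^2 - 1.2*q + 6.58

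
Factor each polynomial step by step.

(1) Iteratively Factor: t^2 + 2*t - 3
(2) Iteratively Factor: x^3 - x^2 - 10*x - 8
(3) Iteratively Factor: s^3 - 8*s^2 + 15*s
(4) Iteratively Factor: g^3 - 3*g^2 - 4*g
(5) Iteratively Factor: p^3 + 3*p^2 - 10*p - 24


(1) = (t + 3)*(t - 1)
(2) = (x + 1)*(x^2 - 2*x - 8) = (x - 4)*(x + 1)*(x + 2)
(3) = (s)*(s^2 - 8*s + 15) = s*(s - 5)*(s - 3)
(4) = (g - 4)*(g^2 + g) = (g - 4)*(g + 1)*(g)
(5) = (p - 3)*(p^2 + 6*p + 8) = (p - 3)*(p + 4)*(p + 2)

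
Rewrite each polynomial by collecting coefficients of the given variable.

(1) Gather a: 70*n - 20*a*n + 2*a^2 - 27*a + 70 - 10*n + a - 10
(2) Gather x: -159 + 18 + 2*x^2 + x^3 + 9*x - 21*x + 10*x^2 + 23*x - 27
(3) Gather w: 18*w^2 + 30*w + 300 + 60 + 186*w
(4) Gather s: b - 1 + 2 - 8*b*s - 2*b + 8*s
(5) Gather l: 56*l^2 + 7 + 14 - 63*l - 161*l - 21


(1) = 2*a^2 + a*(-20*n - 26) + 60*n + 60
(2) = x^3 + 12*x^2 + 11*x - 168
(3) = 18*w^2 + 216*w + 360
(4) = -b + s*(8 - 8*b) + 1
(5) = 56*l^2 - 224*l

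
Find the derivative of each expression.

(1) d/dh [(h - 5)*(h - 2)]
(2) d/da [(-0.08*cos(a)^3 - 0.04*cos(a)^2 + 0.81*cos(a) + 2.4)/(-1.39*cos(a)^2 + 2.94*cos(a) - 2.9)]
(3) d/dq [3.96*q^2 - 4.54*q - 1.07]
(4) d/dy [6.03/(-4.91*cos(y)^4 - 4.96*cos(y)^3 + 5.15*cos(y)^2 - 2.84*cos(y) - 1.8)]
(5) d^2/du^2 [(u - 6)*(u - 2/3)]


(1) = 2*h - 7
(2) = (-0.1112*cos(a)^4 + 0.4704*cos(a)^3 - 1.7043*cos(a)^2 - 6.904*cos(a) + 9.405)*sin(a)/(1.9321*cos(a)^4 - 8.1732*cos(a)^3 + 16.7056*cos(a)^2 - 17.052*cos(a) + 8.41)
(3) = 7.92*q - 4.54
(4) = (-118.4292*cos(y)^3 - 89.7264*cos(y)^2 + 62.109*cos(y) - 17.1252)*sin(y)/(4.91*cos(y)^4 + 4.96*cos(y)^3 - 5.15*cos(y)^2 + 2.84*cos(y) + 1.8)^2
(5) = 2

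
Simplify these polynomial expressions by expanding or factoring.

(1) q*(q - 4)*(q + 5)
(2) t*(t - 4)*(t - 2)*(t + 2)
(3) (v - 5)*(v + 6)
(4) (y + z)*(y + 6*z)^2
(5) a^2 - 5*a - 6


(1) = q^3 + q^2 - 20*q
(2) = t^4 - 4*t^3 - 4*t^2 + 16*t
(3) = v^2 + v - 30
(4) = y^3 + 13*y^2*z + 48*y*z^2 + 36*z^3
(5) = (a - 6)*(a + 1)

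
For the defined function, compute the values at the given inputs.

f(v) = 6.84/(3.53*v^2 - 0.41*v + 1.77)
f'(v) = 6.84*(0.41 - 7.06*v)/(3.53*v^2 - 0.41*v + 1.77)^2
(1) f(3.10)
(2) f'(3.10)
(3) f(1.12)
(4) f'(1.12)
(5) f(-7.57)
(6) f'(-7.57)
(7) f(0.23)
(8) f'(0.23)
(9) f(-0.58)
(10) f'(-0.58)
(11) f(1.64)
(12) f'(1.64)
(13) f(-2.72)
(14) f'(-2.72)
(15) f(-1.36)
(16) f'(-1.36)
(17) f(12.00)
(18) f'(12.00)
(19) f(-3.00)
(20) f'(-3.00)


(1) = 0.20
(2) = -0.12
(3) = 1.19
(4) = -1.56
(5) = 0.03
(6) = 0.01
(7) = 3.67
(8) = -2.39
(9) = 2.14
(10) = 3.02
(11) = 0.65
(12) = -0.68
(13) = 0.24
(14) = 0.16
(15) = 0.77
(16) = 0.87
(17) = 0.01
(18) = -0.00
(19) = 0.20
(20) = 0.12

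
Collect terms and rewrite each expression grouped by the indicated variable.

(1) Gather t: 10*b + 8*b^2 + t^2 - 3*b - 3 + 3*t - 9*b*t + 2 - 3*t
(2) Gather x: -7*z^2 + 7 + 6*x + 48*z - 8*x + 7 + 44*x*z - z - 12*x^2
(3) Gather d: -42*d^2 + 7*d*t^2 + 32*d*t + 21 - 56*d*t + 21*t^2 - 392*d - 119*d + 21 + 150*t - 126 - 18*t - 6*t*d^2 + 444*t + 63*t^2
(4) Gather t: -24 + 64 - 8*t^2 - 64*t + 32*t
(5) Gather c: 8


(1) = 8*b^2 - 9*b*t + 7*b + t^2 - 1
(2) = -12*x^2 + x*(44*z - 2) - 7*z^2 + 47*z + 14
(3) = d^2*(-6*t - 42) + d*(7*t^2 - 24*t - 511) + 84*t^2 + 576*t - 84
(4) = -8*t^2 - 32*t + 40
(5) = 8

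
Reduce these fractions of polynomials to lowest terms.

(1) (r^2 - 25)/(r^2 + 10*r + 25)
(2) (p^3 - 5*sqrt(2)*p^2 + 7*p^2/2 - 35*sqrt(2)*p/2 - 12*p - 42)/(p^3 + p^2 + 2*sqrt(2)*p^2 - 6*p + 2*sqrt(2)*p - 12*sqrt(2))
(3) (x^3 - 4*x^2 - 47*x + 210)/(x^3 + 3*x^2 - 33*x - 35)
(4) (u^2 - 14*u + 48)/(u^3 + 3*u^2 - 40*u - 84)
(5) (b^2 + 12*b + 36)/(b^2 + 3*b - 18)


(1) = (r - 5)/(r + 5)
(2) = (2*p^3 + p^2*(7 - 10*sqrt(2)) + p*(-35*sqrt(2) - 24) - 84)/(2*p^3 + p^2*(2 + 4*sqrt(2)) + p*(-12 + 4*sqrt(2)) - 24*sqrt(2))
(3) = (x - 6)/(x + 1)
(4) = (u - 8)/(u^2 + 9*u + 14)
(5) = (b + 6)/(b - 3)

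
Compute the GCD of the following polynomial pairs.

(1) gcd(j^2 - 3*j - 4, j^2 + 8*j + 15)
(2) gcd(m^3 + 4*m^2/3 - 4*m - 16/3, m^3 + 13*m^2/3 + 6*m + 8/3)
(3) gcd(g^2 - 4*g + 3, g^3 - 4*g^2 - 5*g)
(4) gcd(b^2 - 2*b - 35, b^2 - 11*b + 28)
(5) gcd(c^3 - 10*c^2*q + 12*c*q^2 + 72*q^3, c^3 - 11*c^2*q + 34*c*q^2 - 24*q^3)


(1) = gcd((j - 4)*(j + 1), (j + 3)*(j + 5)) = 1
(2) = m^2 + 10*m/3 + 8/3
(3) = gcd((g - 3)*(g - 1), g*(g - 5)*(g + 1)) = 1
(4) = b - 7
(5) = -c + 6*q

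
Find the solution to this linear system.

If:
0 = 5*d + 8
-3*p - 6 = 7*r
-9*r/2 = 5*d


Then:
d = -8/5
p = -166/27
r = 16/9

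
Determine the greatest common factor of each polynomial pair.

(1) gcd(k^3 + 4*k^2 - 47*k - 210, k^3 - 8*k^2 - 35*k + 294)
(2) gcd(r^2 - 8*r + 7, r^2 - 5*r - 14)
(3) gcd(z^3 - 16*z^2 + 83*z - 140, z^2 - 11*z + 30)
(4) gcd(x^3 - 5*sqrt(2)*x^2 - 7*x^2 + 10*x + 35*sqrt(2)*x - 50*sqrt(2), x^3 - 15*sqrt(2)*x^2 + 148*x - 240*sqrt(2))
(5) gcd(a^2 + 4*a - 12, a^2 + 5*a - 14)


(1) = gcd((k - 7)*(k + 5)*(k + 6), (k - 7)^2*(k + 6)) = k^2 - k - 42
(2) = gcd((r - 7)*(r - 1), (r - 7)*(r + 2)) = r - 7
(3) = gcd((z - 7)*(z - 5)*(z - 4), (z - 6)*(z - 5)) = z - 5
(4) = x - 5*sqrt(2)
(5) = gcd((a - 2)*(a + 6), (a - 2)*(a + 7)) = a - 2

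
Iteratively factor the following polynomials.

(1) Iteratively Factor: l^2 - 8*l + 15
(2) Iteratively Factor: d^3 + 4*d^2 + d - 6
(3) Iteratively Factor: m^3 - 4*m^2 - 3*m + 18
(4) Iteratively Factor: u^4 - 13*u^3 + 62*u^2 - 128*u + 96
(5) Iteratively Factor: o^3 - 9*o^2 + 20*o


(1) = (l - 5)*(l - 3)
(2) = (d + 2)*(d^2 + 2*d - 3) = (d + 2)*(d + 3)*(d - 1)
(3) = (m - 3)*(m^2 - m - 6) = (m - 3)^2*(m + 2)
(4) = (u - 2)*(u^3 - 11*u^2 + 40*u - 48) = (u - 3)*(u - 2)*(u^2 - 8*u + 16) = (u - 4)*(u - 3)*(u - 2)*(u - 4)
(5) = (o - 5)*(o^2 - 4*o) = (o - 5)*(o - 4)*(o)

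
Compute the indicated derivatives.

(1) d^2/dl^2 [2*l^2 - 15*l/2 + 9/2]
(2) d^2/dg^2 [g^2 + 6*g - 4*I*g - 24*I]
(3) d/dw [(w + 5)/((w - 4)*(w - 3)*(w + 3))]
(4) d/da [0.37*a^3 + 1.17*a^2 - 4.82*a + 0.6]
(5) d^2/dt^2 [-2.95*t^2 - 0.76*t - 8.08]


(1) = 4
(2) = 2
(3) = (-2*w^3 - 11*w^2 + 40*w + 81)/(w^6 - 8*w^5 - 2*w^4 + 144*w^3 - 207*w^2 - 648*w + 1296)
(4) = 1.11*a^2 + 2.34*a - 4.82
(5) = -5.90000000000000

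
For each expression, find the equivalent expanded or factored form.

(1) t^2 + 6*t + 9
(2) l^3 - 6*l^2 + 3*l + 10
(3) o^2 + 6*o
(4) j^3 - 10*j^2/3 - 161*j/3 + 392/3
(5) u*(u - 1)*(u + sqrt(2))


(1) = (t + 3)^2
(2) = (l - 5)*(l - 2)*(l + 1)
(3) = o*(o + 6)
(4) = (j - 8)*(j - 7/3)*(j + 7)
(5) = u^3 - u^2 + sqrt(2)*u^2 - sqrt(2)*u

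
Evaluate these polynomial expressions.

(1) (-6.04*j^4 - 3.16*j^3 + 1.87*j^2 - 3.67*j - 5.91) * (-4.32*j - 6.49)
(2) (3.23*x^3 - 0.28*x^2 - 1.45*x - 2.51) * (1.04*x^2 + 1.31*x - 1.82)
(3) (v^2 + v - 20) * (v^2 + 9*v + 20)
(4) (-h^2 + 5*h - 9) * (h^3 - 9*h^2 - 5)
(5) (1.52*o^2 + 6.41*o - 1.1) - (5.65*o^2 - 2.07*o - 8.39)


(1) = 26.0928*j^5 + 52.8508*j^4 + 12.43*j^3 + 3.7181*j^2 + 49.3495*j + 38.3559
(2) = 3.3592*x^5 + 3.9401*x^4 - 7.7534*x^3 - 4.0003*x^2 - 0.6491*x + 4.5682
(3) = v^4 + 10*v^3 + 9*v^2 - 160*v - 400
(4) = -h^5 + 14*h^4 - 54*h^3 + 86*h^2 - 25*h + 45
(5) = -4.13*o^2 + 8.48*o + 7.29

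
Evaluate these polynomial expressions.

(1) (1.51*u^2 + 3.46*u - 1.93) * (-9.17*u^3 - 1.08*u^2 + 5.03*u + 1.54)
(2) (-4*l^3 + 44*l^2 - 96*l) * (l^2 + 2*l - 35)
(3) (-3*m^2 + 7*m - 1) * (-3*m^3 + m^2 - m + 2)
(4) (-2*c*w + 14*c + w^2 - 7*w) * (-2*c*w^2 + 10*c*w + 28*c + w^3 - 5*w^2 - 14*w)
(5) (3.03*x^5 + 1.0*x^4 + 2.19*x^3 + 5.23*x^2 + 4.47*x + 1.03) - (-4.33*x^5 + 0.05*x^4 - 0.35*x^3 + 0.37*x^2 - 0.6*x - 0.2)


(1) = -13.8467*u^5 - 33.359*u^4 + 21.5566*u^3 + 21.8136*u^2 - 4.3795*u - 2.9722
(2) = -4*l^5 + 36*l^4 + 132*l^3 - 1732*l^2 + 3360*l
(3) = 9*m^5 - 24*m^4 + 13*m^3 - 14*m^2 + 15*m - 2
(4) = 4*c^2*w^3 - 48*c^2*w^2 + 84*c^2*w + 392*c^2 - 4*c*w^4 + 48*c*w^3 - 84*c*w^2 - 392*c*w + w^5 - 12*w^4 + 21*w^3 + 98*w^2
(5) = 7.36*x^5 + 0.95*x^4 + 2.54*x^3 + 4.86*x^2 + 5.07*x + 1.23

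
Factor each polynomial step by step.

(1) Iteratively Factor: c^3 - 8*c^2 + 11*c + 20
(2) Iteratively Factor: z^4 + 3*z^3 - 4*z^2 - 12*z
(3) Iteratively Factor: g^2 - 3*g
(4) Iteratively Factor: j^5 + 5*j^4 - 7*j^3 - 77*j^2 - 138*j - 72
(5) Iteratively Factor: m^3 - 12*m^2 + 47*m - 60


(1) = (c - 5)*(c^2 - 3*c - 4) = (c - 5)*(c + 1)*(c - 4)
(2) = (z + 2)*(z^3 + z^2 - 6*z) = z*(z + 2)*(z^2 + z - 6) = z*(z + 2)*(z + 3)*(z - 2)
(3) = (g - 3)*(g)
(4) = (j + 1)*(j^4 + 4*j^3 - 11*j^2 - 66*j - 72) = (j + 1)*(j + 2)*(j^3 + 2*j^2 - 15*j - 36) = (j + 1)*(j + 2)*(j + 3)*(j^2 - j - 12) = (j - 4)*(j + 1)*(j + 2)*(j + 3)*(j + 3)
(5) = (m - 5)*(m^2 - 7*m + 12) = (m - 5)*(m - 4)*(m - 3)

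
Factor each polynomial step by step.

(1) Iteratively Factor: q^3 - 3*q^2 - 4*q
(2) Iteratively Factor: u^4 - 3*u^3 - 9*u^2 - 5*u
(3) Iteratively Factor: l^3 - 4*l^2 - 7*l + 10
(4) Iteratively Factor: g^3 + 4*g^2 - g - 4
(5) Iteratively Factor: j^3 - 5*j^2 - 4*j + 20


(1) = (q)*(q^2 - 3*q - 4) = q*(q + 1)*(q - 4)
(2) = (u)*(u^3 - 3*u^2 - 9*u - 5) = u*(u + 1)*(u^2 - 4*u - 5) = u*(u - 5)*(u + 1)*(u + 1)
(3) = (l + 2)*(l^2 - 6*l + 5) = (l - 1)*(l + 2)*(l - 5)
(4) = (g + 4)*(g^2 - 1) = (g + 1)*(g + 4)*(g - 1)
(5) = (j - 5)*(j^2 - 4) = (j - 5)*(j + 2)*(j - 2)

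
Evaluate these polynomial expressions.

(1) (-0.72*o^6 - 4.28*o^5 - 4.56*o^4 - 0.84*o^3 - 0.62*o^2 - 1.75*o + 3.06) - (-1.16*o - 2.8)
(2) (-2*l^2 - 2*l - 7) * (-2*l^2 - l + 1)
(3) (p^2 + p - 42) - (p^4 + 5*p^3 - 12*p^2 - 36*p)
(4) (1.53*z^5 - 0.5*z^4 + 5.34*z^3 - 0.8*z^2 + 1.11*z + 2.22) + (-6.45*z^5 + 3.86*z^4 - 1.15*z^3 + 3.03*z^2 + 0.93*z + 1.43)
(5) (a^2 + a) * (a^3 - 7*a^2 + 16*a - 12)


(1) = -0.72*o^6 - 4.28*o^5 - 4.56*o^4 - 0.84*o^3 - 0.62*o^2 - 0.59*o + 5.86
(2) = 4*l^4 + 6*l^3 + 14*l^2 + 5*l - 7
(3) = -p^4 - 5*p^3 + 13*p^2 + 37*p - 42
(4) = -4.92*z^5 + 3.36*z^4 + 4.19*z^3 + 2.23*z^2 + 2.04*z + 3.65
(5) = a^5 - 6*a^4 + 9*a^3 + 4*a^2 - 12*a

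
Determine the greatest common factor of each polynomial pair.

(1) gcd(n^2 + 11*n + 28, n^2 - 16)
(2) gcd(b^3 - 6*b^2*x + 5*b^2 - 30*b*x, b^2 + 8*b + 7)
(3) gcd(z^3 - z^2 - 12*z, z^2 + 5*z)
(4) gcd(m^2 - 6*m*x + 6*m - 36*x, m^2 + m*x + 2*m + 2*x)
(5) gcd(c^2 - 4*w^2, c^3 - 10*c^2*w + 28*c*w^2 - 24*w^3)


(1) = gcd((n + 4)*(n + 7), (n - 4)*(n + 4)) = n + 4
(2) = gcd(b*(b + 5)*(b - 6*x), (b + 1)*(b + 7)) = 1
(3) = gcd(z*(z - 4)*(z + 3), z*(z + 5)) = z
(4) = gcd((m + 6)*(m - 6*x), (m + 2)*(m + x)) = 1
(5) = -c + 2*w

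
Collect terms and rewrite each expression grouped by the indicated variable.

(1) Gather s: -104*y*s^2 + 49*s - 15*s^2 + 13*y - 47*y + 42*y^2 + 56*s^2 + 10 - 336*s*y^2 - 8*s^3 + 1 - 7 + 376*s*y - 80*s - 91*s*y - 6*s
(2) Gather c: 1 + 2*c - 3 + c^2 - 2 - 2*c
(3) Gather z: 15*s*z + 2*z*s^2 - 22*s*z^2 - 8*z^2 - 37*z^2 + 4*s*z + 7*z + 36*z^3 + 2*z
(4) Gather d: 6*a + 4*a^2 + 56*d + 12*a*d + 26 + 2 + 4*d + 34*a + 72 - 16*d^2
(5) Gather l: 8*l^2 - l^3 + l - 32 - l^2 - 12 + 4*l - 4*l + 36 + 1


(1) = -8*s^3 + s^2*(41 - 104*y) + s*(-336*y^2 + 285*y - 37) + 42*y^2 - 34*y + 4
(2) = c^2 - 4
(3) = 36*z^3 + z^2*(-22*s - 45) + z*(2*s^2 + 19*s + 9)
(4) = 4*a^2 + 40*a - 16*d^2 + d*(12*a + 60) + 100
(5) = -l^3 + 7*l^2 + l - 7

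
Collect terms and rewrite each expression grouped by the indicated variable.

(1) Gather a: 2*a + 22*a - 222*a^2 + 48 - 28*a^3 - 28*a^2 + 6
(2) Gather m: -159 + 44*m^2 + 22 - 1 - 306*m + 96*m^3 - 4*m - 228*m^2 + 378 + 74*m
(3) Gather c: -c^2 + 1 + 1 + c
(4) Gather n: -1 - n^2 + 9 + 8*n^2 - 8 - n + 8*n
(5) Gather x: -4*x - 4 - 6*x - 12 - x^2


(1) = -28*a^3 - 250*a^2 + 24*a + 54
(2) = 96*m^3 - 184*m^2 - 236*m + 240
(3) = -c^2 + c + 2
(4) = 7*n^2 + 7*n
(5) = -x^2 - 10*x - 16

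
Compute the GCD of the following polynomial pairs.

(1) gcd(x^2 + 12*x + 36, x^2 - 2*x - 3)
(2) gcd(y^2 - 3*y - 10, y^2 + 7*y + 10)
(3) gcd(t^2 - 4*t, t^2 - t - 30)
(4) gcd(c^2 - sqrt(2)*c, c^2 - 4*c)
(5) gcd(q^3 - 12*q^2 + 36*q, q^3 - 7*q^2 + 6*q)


(1) = 1
(2) = gcd((y - 5)*(y + 2), (y + 2)*(y + 5)) = y + 2
(3) = gcd(t*(t - 4), (t - 6)*(t + 5)) = 1
(4) = c
(5) = gcd(q*(q - 6)^2, q*(q - 6)*(q - 1)) = q^2 - 6*q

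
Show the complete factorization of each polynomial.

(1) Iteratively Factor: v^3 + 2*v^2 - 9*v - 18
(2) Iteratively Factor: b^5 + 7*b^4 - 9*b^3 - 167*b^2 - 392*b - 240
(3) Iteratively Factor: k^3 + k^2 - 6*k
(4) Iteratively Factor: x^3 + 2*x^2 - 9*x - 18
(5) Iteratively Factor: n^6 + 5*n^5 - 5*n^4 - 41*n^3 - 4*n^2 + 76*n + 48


(1) = (v - 3)*(v^2 + 5*v + 6) = (v - 3)*(v + 3)*(v + 2)
(2) = (b + 3)*(b^4 + 4*b^3 - 21*b^2 - 104*b - 80) = (b + 3)*(b + 4)*(b^3 - 21*b - 20) = (b - 5)*(b + 3)*(b + 4)*(b^2 + 5*b + 4) = (b - 5)*(b + 3)*(b + 4)^2*(b + 1)
(3) = (k)*(k^2 + k - 6) = k*(k + 3)*(k - 2)
(4) = (x + 3)*(x^2 - x - 6) = (x + 2)*(x + 3)*(x - 3)
(5) = (n - 2)*(n^5 + 7*n^4 + 9*n^3 - 23*n^2 - 50*n - 24) = (n - 2)^2*(n^4 + 9*n^3 + 27*n^2 + 31*n + 12) = (n - 2)^2*(n + 3)*(n^3 + 6*n^2 + 9*n + 4) = (n - 2)^2*(n + 3)*(n + 4)*(n^2 + 2*n + 1) = (n - 2)^2*(n + 1)*(n + 3)*(n + 4)*(n + 1)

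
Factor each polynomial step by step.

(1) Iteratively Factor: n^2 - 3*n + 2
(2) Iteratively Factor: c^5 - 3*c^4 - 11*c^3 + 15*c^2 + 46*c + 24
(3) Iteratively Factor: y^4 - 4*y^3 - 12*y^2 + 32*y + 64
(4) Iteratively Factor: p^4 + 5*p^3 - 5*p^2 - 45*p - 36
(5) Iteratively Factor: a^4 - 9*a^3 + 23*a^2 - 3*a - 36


(1) = (n - 2)*(n - 1)
(2) = (c + 1)*(c^4 - 4*c^3 - 7*c^2 + 22*c + 24) = (c + 1)^2*(c^3 - 5*c^2 - 2*c + 24) = (c + 1)^2*(c + 2)*(c^2 - 7*c + 12) = (c - 3)*(c + 1)^2*(c + 2)*(c - 4)
(3) = (y - 4)*(y^3 - 12*y - 16) = (y - 4)^2*(y^2 + 4*y + 4) = (y - 4)^2*(y + 2)*(y + 2)
(4) = (p + 4)*(p^3 + p^2 - 9*p - 9) = (p - 3)*(p + 4)*(p^2 + 4*p + 3) = (p - 3)*(p + 3)*(p + 4)*(p + 1)
(5) = (a + 1)*(a^3 - 10*a^2 + 33*a - 36) = (a - 4)*(a + 1)*(a^2 - 6*a + 9) = (a - 4)*(a - 3)*(a + 1)*(a - 3)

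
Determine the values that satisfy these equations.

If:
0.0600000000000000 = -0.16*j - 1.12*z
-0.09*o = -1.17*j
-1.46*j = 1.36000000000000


Then:
j = -0.93
o = -12.11
z = 0.08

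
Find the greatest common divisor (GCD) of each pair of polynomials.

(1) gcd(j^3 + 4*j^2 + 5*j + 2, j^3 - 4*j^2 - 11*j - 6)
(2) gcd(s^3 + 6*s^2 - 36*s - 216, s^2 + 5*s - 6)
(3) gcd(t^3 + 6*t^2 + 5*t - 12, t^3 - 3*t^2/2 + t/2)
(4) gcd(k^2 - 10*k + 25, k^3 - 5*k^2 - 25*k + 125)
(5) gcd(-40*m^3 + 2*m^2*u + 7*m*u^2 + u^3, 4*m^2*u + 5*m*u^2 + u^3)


(1) = j^2 + 2*j + 1
(2) = s + 6
(3) = t - 1
(4) = k^2 - 10*k + 25
(5) = gcd((-2*m + u)*(4*m + u)*(5*m + u), u*(m + u)*(4*m + u)) = 4*m + u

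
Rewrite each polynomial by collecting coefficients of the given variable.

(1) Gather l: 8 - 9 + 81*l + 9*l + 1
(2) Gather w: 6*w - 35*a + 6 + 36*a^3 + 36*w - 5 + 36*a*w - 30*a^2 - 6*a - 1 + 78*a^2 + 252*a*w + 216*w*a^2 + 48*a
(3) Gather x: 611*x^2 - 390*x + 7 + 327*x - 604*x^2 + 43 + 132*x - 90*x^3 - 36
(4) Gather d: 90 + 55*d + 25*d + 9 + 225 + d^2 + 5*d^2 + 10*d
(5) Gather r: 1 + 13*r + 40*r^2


(1) = 90*l
(2) = 36*a^3 + 48*a^2 + 7*a + w*(216*a^2 + 288*a + 42)
(3) = -90*x^3 + 7*x^2 + 69*x + 14
(4) = 6*d^2 + 90*d + 324
(5) = 40*r^2 + 13*r + 1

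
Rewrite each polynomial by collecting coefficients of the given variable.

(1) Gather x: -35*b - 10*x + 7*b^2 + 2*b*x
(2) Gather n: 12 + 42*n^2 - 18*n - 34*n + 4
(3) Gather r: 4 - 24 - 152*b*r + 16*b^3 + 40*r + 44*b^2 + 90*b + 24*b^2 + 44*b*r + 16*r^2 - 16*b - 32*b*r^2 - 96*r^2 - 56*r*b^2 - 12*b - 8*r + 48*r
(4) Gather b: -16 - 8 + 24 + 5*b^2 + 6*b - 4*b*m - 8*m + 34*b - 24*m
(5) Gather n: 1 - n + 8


(1) = 7*b^2 - 35*b + x*(2*b - 10)
(2) = 42*n^2 - 52*n + 16
(3) = 16*b^3 + 68*b^2 + 62*b + r^2*(-32*b - 80) + r*(-56*b^2 - 108*b + 80) - 20
(4) = 5*b^2 + b*(40 - 4*m) - 32*m
(5) = 9 - n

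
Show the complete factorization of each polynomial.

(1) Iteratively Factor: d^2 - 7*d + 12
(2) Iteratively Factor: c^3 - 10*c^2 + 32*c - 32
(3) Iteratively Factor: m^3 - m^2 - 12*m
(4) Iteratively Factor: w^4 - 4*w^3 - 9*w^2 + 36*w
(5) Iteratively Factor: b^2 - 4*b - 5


(1) = (d - 3)*(d - 4)
(2) = (c - 4)*(c^2 - 6*c + 8) = (c - 4)^2*(c - 2)
(3) = (m)*(m^2 - m - 12) = m*(m + 3)*(m - 4)
(4) = (w)*(w^3 - 4*w^2 - 9*w + 36) = w*(w - 4)*(w^2 - 9) = w*(w - 4)*(w - 3)*(w + 3)
(5) = (b + 1)*(b - 5)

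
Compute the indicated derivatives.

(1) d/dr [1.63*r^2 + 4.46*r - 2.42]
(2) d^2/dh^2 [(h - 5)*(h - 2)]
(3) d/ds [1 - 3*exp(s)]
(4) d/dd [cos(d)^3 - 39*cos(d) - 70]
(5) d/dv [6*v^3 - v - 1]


(1) = 3.26*r + 4.46
(2) = 2
(3) = -3*exp(s)
(4) = 3*(sin(d)^2 + 12)*sin(d)
(5) = 18*v^2 - 1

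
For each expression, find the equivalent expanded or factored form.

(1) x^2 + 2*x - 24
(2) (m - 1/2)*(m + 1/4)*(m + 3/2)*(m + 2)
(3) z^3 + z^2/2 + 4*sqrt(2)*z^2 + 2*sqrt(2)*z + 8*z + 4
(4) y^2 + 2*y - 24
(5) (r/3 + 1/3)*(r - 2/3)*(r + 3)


(1) = (x - 4)*(x + 6)
(2) = m^4 + 13*m^3/4 + 2*m^2 - 19*m/16 - 3/8
(3) = (z + 1/2)*(z + 2*sqrt(2))^2
(4) = (y - 4)*(y + 6)
(5) = r^3/3 + 10*r^2/9 + r/9 - 2/3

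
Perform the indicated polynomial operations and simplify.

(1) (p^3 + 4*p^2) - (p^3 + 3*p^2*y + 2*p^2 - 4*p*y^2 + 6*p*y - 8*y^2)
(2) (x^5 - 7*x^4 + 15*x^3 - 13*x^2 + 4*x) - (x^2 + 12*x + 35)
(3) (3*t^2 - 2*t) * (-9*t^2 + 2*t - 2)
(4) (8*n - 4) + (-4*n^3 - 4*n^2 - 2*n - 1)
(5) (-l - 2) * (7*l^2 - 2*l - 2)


(1) = -3*p^2*y + 2*p^2 + 4*p*y^2 - 6*p*y + 8*y^2
(2) = x^5 - 7*x^4 + 15*x^3 - 14*x^2 - 8*x - 35
(3) = -27*t^4 + 24*t^3 - 10*t^2 + 4*t
(4) = -4*n^3 - 4*n^2 + 6*n - 5
(5) = -7*l^3 - 12*l^2 + 6*l + 4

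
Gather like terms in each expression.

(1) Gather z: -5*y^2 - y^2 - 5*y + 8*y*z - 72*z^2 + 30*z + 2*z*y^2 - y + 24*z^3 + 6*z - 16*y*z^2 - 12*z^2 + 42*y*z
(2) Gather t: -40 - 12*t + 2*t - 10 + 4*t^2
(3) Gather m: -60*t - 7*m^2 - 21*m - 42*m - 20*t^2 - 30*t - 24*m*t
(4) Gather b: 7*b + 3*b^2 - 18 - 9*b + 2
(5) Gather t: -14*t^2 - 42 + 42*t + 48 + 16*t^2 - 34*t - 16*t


(1) = -6*y^2 - 6*y + 24*z^3 + z^2*(-16*y - 84) + z*(2*y^2 + 50*y + 36)
(2) = 4*t^2 - 10*t - 50
(3) = -7*m^2 + m*(-24*t - 63) - 20*t^2 - 90*t
(4) = 3*b^2 - 2*b - 16
(5) = 2*t^2 - 8*t + 6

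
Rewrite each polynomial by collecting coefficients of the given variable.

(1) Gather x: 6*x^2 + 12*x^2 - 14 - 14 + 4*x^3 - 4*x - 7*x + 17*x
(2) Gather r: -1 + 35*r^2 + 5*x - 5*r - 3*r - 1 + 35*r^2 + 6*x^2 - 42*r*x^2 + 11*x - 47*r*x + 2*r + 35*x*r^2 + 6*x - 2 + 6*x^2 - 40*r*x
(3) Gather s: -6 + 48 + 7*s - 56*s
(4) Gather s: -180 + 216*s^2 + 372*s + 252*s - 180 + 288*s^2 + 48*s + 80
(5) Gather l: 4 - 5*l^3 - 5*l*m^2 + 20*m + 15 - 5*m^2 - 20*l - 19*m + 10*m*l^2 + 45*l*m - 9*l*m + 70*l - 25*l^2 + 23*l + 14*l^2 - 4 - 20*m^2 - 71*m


(1) = 4*x^3 + 18*x^2 + 6*x - 28
(2) = r^2*(35*x + 70) + r*(-42*x^2 - 87*x - 6) + 12*x^2 + 22*x - 4
(3) = 42 - 49*s
(4) = 504*s^2 + 672*s - 280
(5) = -5*l^3 + l^2*(10*m - 11) + l*(-5*m^2 + 36*m + 73) - 25*m^2 - 70*m + 15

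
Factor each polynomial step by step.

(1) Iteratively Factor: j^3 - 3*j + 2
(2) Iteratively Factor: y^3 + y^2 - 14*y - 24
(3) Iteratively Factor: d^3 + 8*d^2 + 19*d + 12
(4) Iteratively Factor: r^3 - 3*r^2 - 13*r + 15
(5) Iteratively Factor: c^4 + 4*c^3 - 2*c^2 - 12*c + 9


(1) = (j + 2)*(j^2 - 2*j + 1) = (j - 1)*(j + 2)*(j - 1)
(2) = (y + 3)*(y^2 - 2*y - 8) = (y + 2)*(y + 3)*(y - 4)
(3) = (d + 4)*(d^2 + 4*d + 3) = (d + 1)*(d + 4)*(d + 3)
(4) = (r - 5)*(r^2 + 2*r - 3) = (r - 5)*(r + 3)*(r - 1)
(5) = (c - 1)*(c^3 + 5*c^2 + 3*c - 9) = (c - 1)*(c + 3)*(c^2 + 2*c - 3) = (c - 1)^2*(c + 3)*(c + 3)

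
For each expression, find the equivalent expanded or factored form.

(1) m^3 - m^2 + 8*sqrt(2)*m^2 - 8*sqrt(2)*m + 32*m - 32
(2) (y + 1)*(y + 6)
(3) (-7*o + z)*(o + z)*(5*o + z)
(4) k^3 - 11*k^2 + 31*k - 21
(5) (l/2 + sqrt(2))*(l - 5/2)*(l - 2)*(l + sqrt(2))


(1) = (m - 1)*(m + 4*sqrt(2))^2
(2) = y^2 + 7*y + 6
(3) = -35*o^3 - 37*o^2*z - o*z^2 + z^3
(4) = (k - 7)*(k - 3)*(k - 1)
(5) = l^4/2 - 9*l^3/4 + 3*sqrt(2)*l^3/2 - 27*sqrt(2)*l^2/4 + 9*l^2/2 - 9*l + 15*sqrt(2)*l/2 + 10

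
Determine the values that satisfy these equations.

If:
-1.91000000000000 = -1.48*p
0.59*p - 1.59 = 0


Then:
No Solution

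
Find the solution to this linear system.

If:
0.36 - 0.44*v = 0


Then:
v = 0.82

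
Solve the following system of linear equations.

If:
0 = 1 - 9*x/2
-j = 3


Then:
j = -3
x = 2/9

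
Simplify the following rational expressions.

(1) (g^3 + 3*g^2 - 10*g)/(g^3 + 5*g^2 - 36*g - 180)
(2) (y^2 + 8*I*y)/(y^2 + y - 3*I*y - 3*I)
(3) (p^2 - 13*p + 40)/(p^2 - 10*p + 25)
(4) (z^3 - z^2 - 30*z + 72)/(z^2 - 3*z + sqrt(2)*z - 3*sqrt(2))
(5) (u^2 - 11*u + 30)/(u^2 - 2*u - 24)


(1) = (g^2 - 2*g)/(g^2 - 36)
(2) = (y^2 + 8*I*y)/(y^2 + y*(1 - 3*I) - 3*I)
(3) = (p - 8)/(p - 5)
(4) = (z^2 + 2*z - 24)/(z + sqrt(2))
(5) = (u - 5)/(u + 4)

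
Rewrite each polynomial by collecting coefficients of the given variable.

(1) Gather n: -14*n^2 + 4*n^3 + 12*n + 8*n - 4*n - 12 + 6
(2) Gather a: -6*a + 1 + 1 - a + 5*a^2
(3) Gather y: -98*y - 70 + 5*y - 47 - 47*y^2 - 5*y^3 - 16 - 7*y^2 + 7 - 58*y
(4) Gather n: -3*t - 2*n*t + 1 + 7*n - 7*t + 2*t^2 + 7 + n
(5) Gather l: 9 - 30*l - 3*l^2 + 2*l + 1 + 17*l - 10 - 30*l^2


(1) = 4*n^3 - 14*n^2 + 16*n - 6
(2) = 5*a^2 - 7*a + 2
(3) = -5*y^3 - 54*y^2 - 151*y - 126
(4) = n*(8 - 2*t) + 2*t^2 - 10*t + 8
(5) = -33*l^2 - 11*l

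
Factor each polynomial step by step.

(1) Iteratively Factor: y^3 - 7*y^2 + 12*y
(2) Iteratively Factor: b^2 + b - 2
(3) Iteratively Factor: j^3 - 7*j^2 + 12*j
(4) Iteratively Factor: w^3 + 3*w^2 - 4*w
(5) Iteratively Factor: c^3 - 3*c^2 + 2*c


(1) = (y)*(y^2 - 7*y + 12) = y*(y - 4)*(y - 3)
(2) = (b - 1)*(b + 2)
(3) = (j)*(j^2 - 7*j + 12) = j*(j - 4)*(j - 3)
(4) = (w - 1)*(w^2 + 4*w) = w*(w - 1)*(w + 4)
(5) = (c - 1)*(c^2 - 2*c) = (c - 2)*(c - 1)*(c)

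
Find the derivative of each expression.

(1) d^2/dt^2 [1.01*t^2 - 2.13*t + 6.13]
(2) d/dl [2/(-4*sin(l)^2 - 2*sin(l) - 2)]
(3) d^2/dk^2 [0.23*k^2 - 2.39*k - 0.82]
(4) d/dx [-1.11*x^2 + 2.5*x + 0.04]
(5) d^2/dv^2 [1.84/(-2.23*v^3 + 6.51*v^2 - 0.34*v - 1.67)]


(1) = 2.02000000000000
(2) = (4*sin(l) + 1)*cos(l)/(sin(l) - cos(2*l) + 2)^2
(3) = 0.460000000000000
(4) = 2.5 - 2.22*x
(5) = ((24.6192*v - 23.9568)*(2.23*v^3 - 6.51*v^2 + 0.34*v + 1.67) - 1.84*(6.69*v^2 - 13.02*v + 0.34)*(13.38*v^2 - 26.04*v + 0.68))/(2.23*v^3 - 6.51*v^2 + 0.34*v + 1.67)^3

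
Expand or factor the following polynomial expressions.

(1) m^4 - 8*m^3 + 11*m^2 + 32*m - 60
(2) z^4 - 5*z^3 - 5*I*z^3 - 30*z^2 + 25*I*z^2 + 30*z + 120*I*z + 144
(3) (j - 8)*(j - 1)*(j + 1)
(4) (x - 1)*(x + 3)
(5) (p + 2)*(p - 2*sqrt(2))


(1) = (m - 5)*(m - 3)*(m - 2)*(m + 2)
(2) = (z - 8)*(z + 3)*(z - 3*I)*(z - 2*I)
(3) = j^3 - 8*j^2 - j + 8
(4) = x^2 + 2*x - 3
(5) = p^2 - 2*sqrt(2)*p + 2*p - 4*sqrt(2)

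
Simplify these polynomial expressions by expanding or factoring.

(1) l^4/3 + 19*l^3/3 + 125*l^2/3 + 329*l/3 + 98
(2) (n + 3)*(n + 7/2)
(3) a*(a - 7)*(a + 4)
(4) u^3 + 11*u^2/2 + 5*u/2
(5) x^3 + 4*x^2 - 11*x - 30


(1) = (l/3 + 1)*(l + 2)*(l + 7)^2
(2) = n^2 + 13*n/2 + 21/2
(3) = a^3 - 3*a^2 - 28*a
(4) = u*(u + 1/2)*(u + 5)
(5) = (x - 3)*(x + 2)*(x + 5)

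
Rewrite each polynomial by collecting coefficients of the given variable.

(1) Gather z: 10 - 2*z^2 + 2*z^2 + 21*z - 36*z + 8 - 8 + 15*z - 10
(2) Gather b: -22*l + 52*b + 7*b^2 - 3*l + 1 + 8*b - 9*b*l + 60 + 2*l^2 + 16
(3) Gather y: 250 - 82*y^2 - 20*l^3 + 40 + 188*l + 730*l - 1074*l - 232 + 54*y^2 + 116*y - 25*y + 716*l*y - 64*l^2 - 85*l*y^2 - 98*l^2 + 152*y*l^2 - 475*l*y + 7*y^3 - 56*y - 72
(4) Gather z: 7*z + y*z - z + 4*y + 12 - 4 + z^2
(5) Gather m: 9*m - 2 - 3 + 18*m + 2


(1) = 0
(2) = 7*b^2 + b*(60 - 9*l) + 2*l^2 - 25*l + 77
(3) = -20*l^3 - 162*l^2 - 156*l + 7*y^3 + y^2*(-85*l - 28) + y*(152*l^2 + 241*l + 35) - 14
(4) = 4*y + z^2 + z*(y + 6) + 8
(5) = 27*m - 3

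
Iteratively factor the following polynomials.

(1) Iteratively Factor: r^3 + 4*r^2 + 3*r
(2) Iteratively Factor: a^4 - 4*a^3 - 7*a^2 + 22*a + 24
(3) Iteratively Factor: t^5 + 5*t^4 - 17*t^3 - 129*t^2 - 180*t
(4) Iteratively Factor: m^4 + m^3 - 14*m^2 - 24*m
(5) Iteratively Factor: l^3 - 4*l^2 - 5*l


(1) = (r + 3)*(r^2 + r) = r*(r + 3)*(r + 1)
(2) = (a + 2)*(a^3 - 6*a^2 + 5*a + 12) = (a - 3)*(a + 2)*(a^2 - 3*a - 4) = (a - 3)*(a + 1)*(a + 2)*(a - 4)
(3) = (t + 4)*(t^4 + t^3 - 21*t^2 - 45*t) = t*(t + 4)*(t^3 + t^2 - 21*t - 45) = t*(t + 3)*(t + 4)*(t^2 - 2*t - 15) = t*(t + 3)^2*(t + 4)*(t - 5)
(4) = (m - 4)*(m^3 + 5*m^2 + 6*m) = (m - 4)*(m + 2)*(m^2 + 3*m) = m*(m - 4)*(m + 2)*(m + 3)
(5) = (l + 1)*(l^2 - 5*l) = (l - 5)*(l + 1)*(l)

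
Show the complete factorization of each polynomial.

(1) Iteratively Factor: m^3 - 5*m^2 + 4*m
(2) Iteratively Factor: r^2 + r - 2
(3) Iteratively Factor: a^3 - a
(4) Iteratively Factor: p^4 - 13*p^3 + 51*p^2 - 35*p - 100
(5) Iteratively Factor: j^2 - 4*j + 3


(1) = (m)*(m^2 - 5*m + 4) = m*(m - 1)*(m - 4)
(2) = (r + 2)*(r - 1)
(3) = (a)*(a^2 - 1) = a*(a + 1)*(a - 1)
(4) = (p - 5)*(p^3 - 8*p^2 + 11*p + 20) = (p - 5)^2*(p^2 - 3*p - 4) = (p - 5)^2*(p - 4)*(p + 1)
(5) = (j - 3)*(j - 1)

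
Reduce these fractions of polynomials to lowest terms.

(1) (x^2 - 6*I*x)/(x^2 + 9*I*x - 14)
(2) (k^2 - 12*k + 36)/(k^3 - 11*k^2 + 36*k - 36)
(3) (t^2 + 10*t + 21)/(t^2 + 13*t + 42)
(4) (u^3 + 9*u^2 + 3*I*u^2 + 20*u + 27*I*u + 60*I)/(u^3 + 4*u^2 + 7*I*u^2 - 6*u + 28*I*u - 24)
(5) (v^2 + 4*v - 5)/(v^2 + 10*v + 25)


(1) = (x^2 - 6*I*x)/(x^2 + 9*I*x - 14)
(2) = (k - 6)/(k^2 - 5*k + 6)
(3) = (t + 3)/(t + 6)
(4) = (u^2 + u*(5 + 3*I) + 15*I)/(u^2 + 7*I*u - 6)
(5) = (v - 1)/(v + 5)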